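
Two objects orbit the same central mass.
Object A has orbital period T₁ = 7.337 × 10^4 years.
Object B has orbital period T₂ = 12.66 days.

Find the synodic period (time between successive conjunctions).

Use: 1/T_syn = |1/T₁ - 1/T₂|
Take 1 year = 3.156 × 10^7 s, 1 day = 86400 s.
T₁ = 7.337 × 10^4 years = 2.31556 × 10^12 s
T₂ = 12.66 days = 1.09382 × 10^6 s
1/T₁ = 4.31861 × 10^-13 s⁻¹
1/T₂ = 9.14224 × 10^-7 s⁻¹
|1/T₁ − 1/T₂| = 9.14223 × 10^-7 s⁻¹
T_syn = 1 / |1/T₁ − 1/T₂| = 1.09382 × 10^6 s ≈ 12.66 days

Final answer: T_syn = 12.66 days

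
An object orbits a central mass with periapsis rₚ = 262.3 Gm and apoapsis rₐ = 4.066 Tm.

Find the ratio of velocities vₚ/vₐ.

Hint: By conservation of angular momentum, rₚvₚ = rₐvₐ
rₚ = 262.3 Gm = 2.623 × 10^11 m
rₐ = 4.066 Tm = 4.066 × 10^12 m
rₚvₚ = rₐvₐ  ⇒  vₚ/vₐ = rₐ/rₚ
vₚ/vₐ = (4.066 × 10^12) / (2.623 × 10^11) = 15.5013

Final answer: vₚ/vₐ = 15.5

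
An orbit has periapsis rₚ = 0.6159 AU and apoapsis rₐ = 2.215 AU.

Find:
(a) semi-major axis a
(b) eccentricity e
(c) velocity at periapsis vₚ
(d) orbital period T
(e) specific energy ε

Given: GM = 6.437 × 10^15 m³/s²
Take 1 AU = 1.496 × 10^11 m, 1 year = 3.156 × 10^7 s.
rₚ = 0.6159 AU = 9.21386 × 10^10 m
rₐ = 2.215 AU = 3.31364 × 10^11 m
GM = 6.437 × 10^15 m³/s²
a = (rₚ + rₐ)/2 = 2.11751 × 10^11 m
e = (rₐ − rₚ)/(rₐ + rₚ) = (2.39225 × 10^11) / (4.23503 × 10^11) = 0.564873
(a) a = 2.11751 × 10^11 m ≈ 1.415 AU
(b) e = 0.564873 ≈ 0.5649
(c) vₚ² = GM (2/rₚ − 1/a) = 6.437 × 10^15 × (2.17064 × 10^-11 − 4.72252 × 10^-12) = 109325 m²/s²;  vₚ = 330.644 m/s ≈ 330.6 m/s
(d) a³ = 9.49464 × 10^33 m³;  T = 2π √(a³/GM) = 2π × 1.2145 × 10^9 s = 7.63093 × 10^9 s ≈ 241.8 years
(e) 2a = 4.23503 × 10^11 m;  ε = −GM/(2a) = -15199.4 J/kg ≈ -15.2 kJ/kg

Final answer:
(a) semi-major axis a = 1.415 AU
(b) eccentricity e = 0.5649
(c) velocity at periapsis vₚ = 330.6 m/s
(d) orbital period T = 241.8 years
(e) specific energy ε = -15.2 kJ/kg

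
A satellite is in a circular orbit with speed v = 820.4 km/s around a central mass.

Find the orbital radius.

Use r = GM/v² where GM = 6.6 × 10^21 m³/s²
v = 820.4 km/s = 820400 m/s
GM = 6.6 × 10^21 m³/s²
v² = 6.73056 × 10^11 m²/s²
r = GM/v² = (6.6 × 10^21) / (6.73056 × 10^11) = 9.80602 × 10^9 m ≈ 9.806 Gm

Final answer: 9.806 Gm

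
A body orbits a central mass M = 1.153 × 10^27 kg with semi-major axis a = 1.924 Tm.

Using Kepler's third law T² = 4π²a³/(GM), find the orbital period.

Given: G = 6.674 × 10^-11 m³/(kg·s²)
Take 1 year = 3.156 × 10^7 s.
M = 1.153 × 10^27 kg
GM = G × M = 6.674 × 10^-11 × 1.153 × 10^27 = 7.69512 × 10^16 m³/s²
a = 1.924 Tm = 1.924 × 10^12 m
a³ = 7.12222 × 10^36 m³
T = 2π √(a³/GM) = 2π √((7.12222 × 10^36) / (7.69512 × 10^16)) = 2π × 9.62055 × 10^9 s
T = 6.04477 × 10^10 s ≈ 1915 years

Final answer: 1915 years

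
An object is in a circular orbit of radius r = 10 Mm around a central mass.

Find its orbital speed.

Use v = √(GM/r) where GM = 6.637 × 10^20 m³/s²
r = 10 Mm = 1 × 10^7 m
GM = 6.637 × 10^20 m³/s²
GM/r = (6.637 × 10^20) / (1 × 10^7) = 6.637 × 10^13 m²/s²
v = √(GM/r) = 8.14678 × 10^6 m/s ≈ 8147 km/s

Final answer: 8147 km/s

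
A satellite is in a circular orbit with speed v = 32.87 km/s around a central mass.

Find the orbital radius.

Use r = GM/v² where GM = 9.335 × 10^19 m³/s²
v = 32.87 km/s = 32870 m/s
GM = 9.335 × 10^19 m³/s²
v² = 1.08044 × 10^9 m²/s²
r = GM/v² = (9.335 × 10^19) / (1.08044 × 10^9) = 8.64002 × 10^10 m ≈ 86.4 Gm

Final answer: 86.4 Gm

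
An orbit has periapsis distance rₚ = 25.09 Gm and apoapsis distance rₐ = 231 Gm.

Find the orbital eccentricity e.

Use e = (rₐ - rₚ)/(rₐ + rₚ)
rₚ = 25.09 Gm = 2.509 × 10^10 m
rₐ = 231 Gm = 2.31 × 10^11 m
rₐ − rₚ = 2.0591 × 10^11 m
rₐ + rₚ = 2.5609 × 10^11 m
e = (rₐ − rₚ)/(rₐ + rₚ) = 0.804053

Final answer: e = 0.8041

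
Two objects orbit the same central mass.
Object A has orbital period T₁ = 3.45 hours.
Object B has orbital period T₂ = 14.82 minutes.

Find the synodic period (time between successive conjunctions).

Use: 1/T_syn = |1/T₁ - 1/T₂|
T₁ = 3.45 hours = 12420 s
T₂ = 14.82 minutes = 889.2 s
1/T₁ = 8.05153 × 10^-5 s⁻¹
1/T₂ = 0.00112461 s⁻¹
|1/T₁ − 1/T₂| = 0.00104409 s⁻¹
T_syn = 1 / |1/T₁ − 1/T₂| = 957.771 s ≈ 15.96 minutes

Final answer: T_syn = 15.96 minutes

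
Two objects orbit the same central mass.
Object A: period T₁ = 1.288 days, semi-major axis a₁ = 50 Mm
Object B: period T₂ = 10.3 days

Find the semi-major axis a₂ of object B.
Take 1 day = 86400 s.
T₁ = 1.288 days = 111283 s
T₂ = 10.3 days = 889920 s
a₁ = 50 Mm = 5 × 10^7 m
Kepler's third law: (T₂/T₁)² = (a₂/a₁)³  ⇒  a₂ = a₁ (T₂/T₁)^(2/3)
T₂/T₁ = 7.99689
(T₂/T₁)^(2/3) = 3.99896
a₂ = 5 × 10^7 m × 3.99896 = 1.99948 × 10^8 m ≈ 199.9 Mm

Final answer: a₂ = 199.9 Mm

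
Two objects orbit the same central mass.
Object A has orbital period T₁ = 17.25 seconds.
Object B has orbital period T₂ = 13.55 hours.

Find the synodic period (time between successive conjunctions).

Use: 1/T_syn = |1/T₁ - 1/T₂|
T₁ = 17.25 seconds
T₂ = 13.55 hours = 48780 s
1/T₁ = 0.057971 s⁻¹
1/T₂ = 2.05002 × 10^-5 s⁻¹
|1/T₁ − 1/T₂| = 0.0579505 s⁻¹
T_syn = 1 / |1/T₁ − 1/T₂| = 17.2561 s ≈ 17.26 seconds

Final answer: T_syn = 17.26 seconds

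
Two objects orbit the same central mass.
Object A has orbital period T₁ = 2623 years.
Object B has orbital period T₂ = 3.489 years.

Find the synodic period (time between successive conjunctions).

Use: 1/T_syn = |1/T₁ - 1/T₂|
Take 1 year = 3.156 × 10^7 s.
T₁ = 2623 years = 8.27819 × 10^10 s
T₂ = 3.489 years = 1.10113 × 10^8 s
1/T₁ = 1.20799 × 10^-11 s⁻¹
1/T₂ = 9.08159 × 10^-9 s⁻¹
|1/T₁ − 1/T₂| = 9.06951 × 10^-9 s⁻¹
T_syn = 1 / |1/T₁ − 1/T₂| = 1.1026 × 10^8 s ≈ 3.494 years

Final answer: T_syn = 3.494 years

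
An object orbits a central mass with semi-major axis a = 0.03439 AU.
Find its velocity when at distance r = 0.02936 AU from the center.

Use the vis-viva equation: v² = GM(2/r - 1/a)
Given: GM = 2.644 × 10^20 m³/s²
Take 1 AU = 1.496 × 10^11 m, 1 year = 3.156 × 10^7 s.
a = 0.03439 AU = 5.14474 × 10^9 m
r = 0.02936 AU = 4.39226 × 10^9 m
GM = 2.644 × 10^20 m³/s²
2/r − 1/a = 4.55347 × 10^-10 − 1.94373 × 10^-10 = 2.60974 × 10^-10 m⁻¹
v² = GM (2/r − 1/a) = 6.90015 × 10^10 m²/s²
v = 262681 m/s ≈ 55.42 AU/year

Final answer: 55.42 AU/year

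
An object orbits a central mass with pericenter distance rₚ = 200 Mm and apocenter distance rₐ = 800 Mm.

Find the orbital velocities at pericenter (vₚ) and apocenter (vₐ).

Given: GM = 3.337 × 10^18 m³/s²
rₚ = 200 Mm = 2 × 10^8 m
rₐ = 800 Mm = 8 × 10^8 m
GM = 3.337 × 10^18 m³/s²
a = (rₚ + rₐ)/2 = 5 × 10^8 m
Vis-viva: v² = GM (2/r − 1/a)
vₚ² = 3.337 × 10^18 × (1 × 10^-8 − 2 × 10^-9) = 2.6696 × 10^10 m²/s²
vₚ = 163389 m/s ≈ 163.4 km/s
vₐ² = 3.337 × 10^18 × (2.5 × 10^-9 − 2 × 10^-9) = 1.6685 × 10^9 m²/s²
vₐ = 40847.3 m/s ≈ 40.85 km/s

Final answer: vₚ = 163.4 km/s, vₐ = 40.85 km/s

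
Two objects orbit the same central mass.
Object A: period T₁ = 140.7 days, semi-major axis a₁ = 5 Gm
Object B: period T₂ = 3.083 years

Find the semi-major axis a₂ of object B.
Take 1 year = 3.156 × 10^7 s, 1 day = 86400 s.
T₁ = 140.7 days = 1.21565 × 10^7 s
T₂ = 3.083 years = 9.72995 × 10^7 s
a₁ = 5 Gm = 5 × 10^9 m
Kepler's third law: (T₂/T₁)² = (a₂/a₁)³  ⇒  a₂ = a₁ (T₂/T₁)^(2/3)
T₂/T₁ = 8.00392
(T₂/T₁)^(2/3) = 4.00131
a₂ = 5 × 10^9 m × 4.00131 = 2.00065 × 10^10 m ≈ 20.01 Gm

Final answer: a₂ = 20.01 Gm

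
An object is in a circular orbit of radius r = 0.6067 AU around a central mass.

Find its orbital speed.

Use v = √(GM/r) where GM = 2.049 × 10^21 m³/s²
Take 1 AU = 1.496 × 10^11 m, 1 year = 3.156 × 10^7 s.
r = 0.6067 AU = 9.07623 × 10^10 m
GM = 2.049 × 10^21 m³/s²
GM/r = (2.049 × 10^21) / (9.07623 × 10^10) = 2.25754 × 10^10 m²/s²
v = √(GM/r) = 150251 m/s ≈ 31.7 AU/year

Final answer: 31.7 AU/year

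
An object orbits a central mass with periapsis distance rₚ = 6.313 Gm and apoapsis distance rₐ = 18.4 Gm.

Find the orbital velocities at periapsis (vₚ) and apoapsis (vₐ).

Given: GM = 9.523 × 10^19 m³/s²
rₚ = 6.313 Gm = 6.313 × 10^9 m
rₐ = 18.4 Gm = 1.84 × 10^10 m
GM = 9.523 × 10^19 m³/s²
a = (rₚ + rₐ)/2 = 1.23565 × 10^10 m
Vis-viva: v² = GM (2/r − 1/a)
vₚ² = 9.523 × 10^19 × (3.16807 × 10^-10 − 8.09291 × 10^-11) = 2.24626 × 10^10 m²/s²
vₚ = 149875 m/s ≈ 149.9 km/s
vₐ² = 9.523 × 10^19 × (1.08696 × 10^-10 − 8.09291 × 10^-11) = 2.64421 × 10^9 m²/s²
vₐ = 51421.9 m/s ≈ 51.42 km/s

Final answer: vₚ = 149.9 km/s, vₐ = 51.42 km/s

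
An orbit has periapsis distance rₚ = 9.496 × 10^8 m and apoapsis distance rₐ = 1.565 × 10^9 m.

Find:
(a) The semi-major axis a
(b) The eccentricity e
rₚ = 9.496 × 10^8 m
rₐ = 1.565 × 10^9 m
(a) a = (rₚ + rₐ)/2 = 1.2573 × 10^9 m ≈ 1.257 × 10^9 m
(b) e = (rₐ − rₚ)/(rₐ + rₚ) = (6.154 × 10^8) / (2.5146 × 10^9) = 0.244731

Final answer:
(a) a = 1.257 × 10^9 m
(b) e = 0.2447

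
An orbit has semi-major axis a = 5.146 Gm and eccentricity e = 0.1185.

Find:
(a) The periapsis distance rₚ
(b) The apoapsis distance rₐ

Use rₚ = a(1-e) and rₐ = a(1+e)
a = 5.146 Gm = 5.146 × 10^9 m
e = 0.1185:  1 − e = 0.8815,  1 + e = 1.1185
(a) rₚ = a(1 − e) = 5.146 × 10^9 m × 0.8815 = 4.5362 × 10^9 m ≈ 4.536 Gm
(b) rₐ = a(1 + e) = 5.146 × 10^9 m × 1.1185 = 5.7558 × 10^9 m ≈ 5.756 Gm

Final answer:
(a) rₚ = 4.536 Gm
(b) rₐ = 5.756 Gm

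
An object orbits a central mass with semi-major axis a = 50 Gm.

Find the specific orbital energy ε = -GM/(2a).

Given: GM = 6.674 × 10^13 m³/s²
a = 50 Gm = 5 × 10^10 m
GM = 6.674 × 10^13 m³/s²
2a = 1 × 10^11 m
ε = −GM/(2a) = -667.4 J/kg ≈ -667.4 J/kg

Final answer: -667.4 J/kg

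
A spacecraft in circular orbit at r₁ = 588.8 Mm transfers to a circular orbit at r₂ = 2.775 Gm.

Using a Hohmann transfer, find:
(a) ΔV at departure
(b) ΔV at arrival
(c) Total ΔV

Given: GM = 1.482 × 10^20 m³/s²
r₁ = 588.8 Mm = 5.888 × 10^8 m
r₂ = 2.775 Gm = 2.775 × 10^9 m
GM = 1.482 × 10^20 m³/s²
Transfer ellipse: a_t = (r₁ + r₂)/2 = 1.6819 × 10^9 m
Circular speed at r₁: v₁ = √(GM/r₁) = 501695 m/s
Transfer speed at r₁ (periapsis): v₁ₜ = √(GM(2/r₁ − 1/a_t)) = 644424 m/s
(a) ΔV₁ = v₁ₜ − v₁ = 142728 m/s ≈ 142.7 km/s
Circular speed at r₂: v₂ = √(GM/r₂) = 231096 m/s
Transfer speed at r₂ (apoapsis): v₂ₜ = √(GM(2/r₂ − 1/a_t)) = 136734 m/s
(b) ΔV₂ = v₂ − v₂ₜ = 94362.1 m/s ≈ 94.36 km/s
(c) ΔV_total = ΔV₁ + ΔV₂ = 237090 m/s ≈ 237.1 km/s

Final answer:
(a) ΔV₁ = 142.7 km/s
(b) ΔV₂ = 94.36 km/s
(c) ΔV_total = 237.1 km/s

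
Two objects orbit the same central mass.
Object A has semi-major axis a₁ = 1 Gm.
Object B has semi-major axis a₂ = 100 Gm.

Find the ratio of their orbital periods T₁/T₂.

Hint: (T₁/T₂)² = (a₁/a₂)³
a₁ = 1 Gm = 1 × 10^9 m
a₂ = 100 Gm = 1 × 10^11 m
a₁/a₂ = 0.01
T₁/T₂ = (a₁/a₂)^(3/2) = (0.01)^1.5 = 0.001

Final answer: T₁/T₂ = 0.001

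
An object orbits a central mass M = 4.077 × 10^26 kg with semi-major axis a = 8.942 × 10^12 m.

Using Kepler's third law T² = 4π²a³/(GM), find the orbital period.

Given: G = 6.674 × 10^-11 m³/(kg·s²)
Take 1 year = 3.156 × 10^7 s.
M = 4.077 × 10^26 kg
GM = G × M = 6.674 × 10^-11 × 4.077 × 10^26 = 2.72099 × 10^16 m³/s²
a = 8.942 × 10^12 m
a³ = 7.14997 × 10^38 m³
T = 2π √(a³/GM) = 2π √((7.14997 × 10^38) / (2.72099 × 10^16)) = 2π × 1.62102 × 10^11 s
T = 1.01852 × 10^12 s ≈ 3.227 × 10^4 years

Final answer: 3.227 × 10^4 years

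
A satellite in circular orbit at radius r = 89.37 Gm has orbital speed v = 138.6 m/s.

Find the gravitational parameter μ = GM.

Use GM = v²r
r = 89.37 Gm = 8.937 × 10^10 m
v = 138.6 m/s
v² = 19210 m²/s²
GM = v²r = 19210 × 8.937 × 10^10 = 1.71679 × 10^15 m³/s²
GM ≈ 1.717 × 10^15 m³/s²

Final answer: GM = 1.717 × 10^15 m³/s²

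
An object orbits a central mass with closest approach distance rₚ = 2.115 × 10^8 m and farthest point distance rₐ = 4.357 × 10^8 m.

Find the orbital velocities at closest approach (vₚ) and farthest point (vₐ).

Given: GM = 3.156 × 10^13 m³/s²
rₚ = 2.115 × 10^8 m
rₐ = 4.357 × 10^8 m
GM = 3.156 × 10^13 m³/s²
a = (rₚ + rₐ)/2 = 3.236 × 10^8 m
Vis-viva: v² = GM (2/r − 1/a)
vₚ² = 3.156 × 10^13 × (9.45626 × 10^-9 − 3.09023 × 10^-9) = 200912 m²/s²
vₚ = 448.232 m/s ≈ 448.2 m/s
vₐ² = 3.156 × 10^13 × (4.59031 × 10^-9 − 3.09023 × 10^-9) = 47342.5 m²/s²
vₐ = 217.583 m/s ≈ 217.6 m/s

Final answer: vₚ = 448.2 m/s, vₐ = 217.6 m/s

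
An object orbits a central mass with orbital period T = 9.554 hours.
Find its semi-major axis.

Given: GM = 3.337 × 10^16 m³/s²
T = 9.554 hours = 34394.4 s
GM = 3.337 × 10^16 m³/s²
Kepler's third law: a³ = GM T² / (4π²)
T² = 1.18297 × 10^9 s²
a³ = (3.337 × 10^16) × (1.18297 × 10^9) / (4π²) = 9.99935 × 10^23 m³
a = (a³)^(1/3) = 9.99978 × 10^7 m ≈ 100 Mm

Final answer: 100 Mm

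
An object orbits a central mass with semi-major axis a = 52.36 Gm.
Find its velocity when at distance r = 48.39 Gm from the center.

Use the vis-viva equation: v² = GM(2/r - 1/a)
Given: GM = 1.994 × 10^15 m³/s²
a = 52.36 Gm = 5.236 × 10^10 m
r = 48.39 Gm = 4.839 × 10^10 m
GM = 1.994 × 10^15 m³/s²
2/r − 1/a = 4.13309 × 10^-11 − 1.90985 × 10^-11 = 2.22323 × 10^-11 m⁻¹
v² = GM (2/r − 1/a) = 44331.2 m²/s²
v = 210.55 m/s ≈ 210.5 m/s

Final answer: 210.5 m/s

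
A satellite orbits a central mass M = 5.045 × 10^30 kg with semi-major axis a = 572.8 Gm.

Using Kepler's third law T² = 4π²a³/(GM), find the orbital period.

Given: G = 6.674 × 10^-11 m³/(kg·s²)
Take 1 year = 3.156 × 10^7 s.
M = 5.045 × 10^30 kg
GM = G × M = 6.674 × 10^-11 × 5.045 × 10^30 = 3.36703 × 10^20 m³/s²
a = 572.8 Gm = 5.728 × 10^11 m
a³ = 1.87936 × 10^35 m³
T = 2π √(a³/GM) = 2π √((1.87936 × 10^35) / (3.36703 × 10^20)) = 2π × 2.36255 × 10^7 s
T = 1.48443 × 10^8 s ≈ 4.704 years

Final answer: 4.704 years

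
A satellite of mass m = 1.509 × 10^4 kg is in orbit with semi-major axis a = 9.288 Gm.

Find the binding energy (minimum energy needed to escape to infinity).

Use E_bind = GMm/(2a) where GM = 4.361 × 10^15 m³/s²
a = 9.288 Gm = 9.288 × 10^9 m
GM = 4.361 × 10^15 m³/s²
m = 1.509 × 10^4 kg
GMm = 4.361 × 10^15 × 15090 = 6.58075 × 10^19 m³·kg/s²
2a = 1.8576 × 10^10 m
E_bind = GMm/(2a) = 3.54261 × 10^9 J ≈ 3.543 GJ

Final answer: 3.543 GJ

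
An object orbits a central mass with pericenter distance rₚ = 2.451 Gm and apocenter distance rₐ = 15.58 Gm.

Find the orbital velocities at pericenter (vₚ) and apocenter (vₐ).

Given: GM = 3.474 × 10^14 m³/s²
rₚ = 2.451 Gm = 2.451 × 10^9 m
rₐ = 15.58 Gm = 1.558 × 10^10 m
GM = 3.474 × 10^14 m³/s²
a = (rₚ + rₐ)/2 = 9.0155 × 10^9 m
Vis-viva: v² = GM (2/r − 1/a)
vₚ² = 3.474 × 10^14 × (8.15993 × 10^-10 − 1.1092 × 10^-10) = 244942 m²/s²
vₚ = 494.917 m/s ≈ 494.9 m/s
vₐ² = 3.474 × 10^14 × (1.2837 × 10^-10 − 1.1092 × 10^-10) = 6062 m²/s²
vₐ = 77.8588 m/s ≈ 77.86 m/s

Final answer: vₚ = 494.9 m/s, vₐ = 77.86 m/s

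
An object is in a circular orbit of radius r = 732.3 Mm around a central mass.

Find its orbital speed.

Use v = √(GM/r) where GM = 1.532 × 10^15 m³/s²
r = 732.3 Mm = 7.323 × 10^8 m
GM = 1.532 × 10^15 m³/s²
GM/r = (1.532 × 10^15) / (7.323 × 10^8) = 2.09204 × 10^6 m²/s²
v = √(GM/r) = 1446.39 m/s ≈ 1.446 km/s

Final answer: 1.446 km/s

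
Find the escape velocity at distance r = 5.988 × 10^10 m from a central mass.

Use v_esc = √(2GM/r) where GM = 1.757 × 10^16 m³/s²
r = 5.988 × 10^10 m
GM = 1.757 × 10^16 m³/s²
2GM/r = 2 × (1.757 × 10^16) / (5.988 × 10^10) = 586840 m²/s²
v_esc = √(2GM/r) = 766.055 m/s ≈ 766.1 m/s

Final answer: 766.1 m/s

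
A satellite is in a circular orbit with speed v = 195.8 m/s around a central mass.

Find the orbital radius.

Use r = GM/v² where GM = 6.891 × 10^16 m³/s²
v = 195.8 m/s
GM = 6.891 × 10^16 m³/s²
v² = 38337.6 m²/s²
r = GM/v² = (6.891 × 10^16) / 38337.6 = 1.79745 × 10^12 m ≈ 1.797 Tm

Final answer: 1.797 Tm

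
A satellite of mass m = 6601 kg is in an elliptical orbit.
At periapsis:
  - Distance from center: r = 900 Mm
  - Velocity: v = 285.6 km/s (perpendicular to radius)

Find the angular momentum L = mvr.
r = 900 Mm = 9 × 10^8 m
v = 285.6 km/s = 285600 m/s
vr = 285600 × 9 × 10^8 = 2.5704 × 10^14 m²/s
L = m × vr = 6601 × 2.5704 × 10^14 = 1.69672 × 10^18 kg·m²/s ≈ 1.697 × 10^18 kg·m²/s

Final answer: L = 1.697 × 10^18 kg·m²/s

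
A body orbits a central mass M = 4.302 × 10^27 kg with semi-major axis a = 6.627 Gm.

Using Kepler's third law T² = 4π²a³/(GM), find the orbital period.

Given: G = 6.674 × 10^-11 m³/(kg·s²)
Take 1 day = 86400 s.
M = 4.302 × 10^27 kg
GM = G × M = 6.674 × 10^-11 × 4.302 × 10^27 = 2.87115 × 10^17 m³/s²
a = 6.627 Gm = 6.627 × 10^9 m
a³ = 2.91039 × 10^29 m³
T = 2π √(a³/GM) = 2π √((2.91039 × 10^29) / (2.87115 × 10^17)) = 2π × 1.00681 × 10^6 s
T = 6.32597 × 10^6 s ≈ 73.22 days

Final answer: 73.22 days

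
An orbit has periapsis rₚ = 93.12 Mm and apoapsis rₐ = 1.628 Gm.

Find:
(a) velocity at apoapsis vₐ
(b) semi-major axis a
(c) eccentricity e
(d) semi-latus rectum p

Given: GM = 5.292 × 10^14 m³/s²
rₚ = 93.12 Mm = 9.312 × 10^7 m
rₐ = 1.628 Gm = 1.628 × 10^9 m
GM = 5.292 × 10^14 m³/s²
a = (rₚ + rₐ)/2 = 8.6056 × 10^8 m
e = (rₐ − rₚ)/(rₐ + rₚ) = (1.53488 × 10^9) / (1.72112 × 10^9) = 0.891791
(a) vₐ² = GM (2/rₐ − 1/a) = 5.292 × 10^14 × (1.2285 × 10^-9 − 1.16203 × 10^-9) = 35174.4 m²/s²;  vₐ = 187.549 m/s ≈ 187.5 m/s
(b) a = 8.6056 × 10^8 m ≈ 860.6 Mm
(c) e = 0.891791 ≈ 0.8918
(d) 1 − e² = 0.204708;  p = a(1 − e²) = 8.6056 × 10^8 × 0.204708 = 1.76164 × 10^8 m ≈ 176.2 Mm

Final answer:
(a) velocity at apoapsis vₐ = 187.5 m/s
(b) semi-major axis a = 860.6 Mm
(c) eccentricity e = 0.8918
(d) semi-latus rectum p = 176.2 Mm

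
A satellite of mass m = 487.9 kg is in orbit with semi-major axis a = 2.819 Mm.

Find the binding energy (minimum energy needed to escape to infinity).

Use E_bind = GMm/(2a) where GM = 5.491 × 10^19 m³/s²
a = 2.819 Mm = 2.819 × 10^6 m
GM = 5.491 × 10^19 m³/s²
m = 487.9 kg
GMm = 5.491 × 10^19 × 487.9 = 2.67906 × 10^22 m³·kg/s²
2a = 5.638 × 10^6 m
E_bind = GMm/(2a) = 4.75179 × 10^15 J ≈ 4.752 PJ

Final answer: 4.752 PJ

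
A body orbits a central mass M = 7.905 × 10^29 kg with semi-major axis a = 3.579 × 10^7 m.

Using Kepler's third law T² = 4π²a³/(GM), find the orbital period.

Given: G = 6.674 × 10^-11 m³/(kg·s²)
M = 7.905 × 10^29 kg
GM = G × M = 6.674 × 10^-11 × 7.905 × 10^29 = 5.2758 × 10^19 m³/s²
a = 3.579 × 10^7 m
a³ = 4.58443 × 10^22 m³
T = 2π √(a³/GM) = 2π √((4.58443 × 10^22) / (5.2758 × 10^19)) = 2π × 29.478 s
T = 185.216 s ≈ 3.087 minutes

Final answer: 3.087 minutes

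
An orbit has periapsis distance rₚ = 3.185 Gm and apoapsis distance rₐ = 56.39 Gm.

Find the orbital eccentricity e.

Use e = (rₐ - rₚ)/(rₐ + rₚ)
rₚ = 3.185 Gm = 3.185 × 10^9 m
rₐ = 56.39 Gm = 5.639 × 10^10 m
rₐ − rₚ = 5.3205 × 10^10 m
rₐ + rₚ = 5.9575 × 10^10 m
e = (rₐ − rₚ)/(rₐ + rₚ) = 0.893076

Final answer: e = 0.8931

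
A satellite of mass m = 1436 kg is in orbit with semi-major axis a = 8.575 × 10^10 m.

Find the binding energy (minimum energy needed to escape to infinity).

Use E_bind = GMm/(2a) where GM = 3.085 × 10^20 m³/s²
a = 8.575 × 10^10 m
GM = 3.085 × 10^20 m³/s²
m = 1436 kg
GMm = 3.085 × 10^20 × 1436 = 4.43006 × 10^23 m³·kg/s²
2a = 1.715 × 10^11 m
E_bind = GMm/(2a) = 2.58313 × 10^12 J ≈ 2.583 TJ

Final answer: 2.583 TJ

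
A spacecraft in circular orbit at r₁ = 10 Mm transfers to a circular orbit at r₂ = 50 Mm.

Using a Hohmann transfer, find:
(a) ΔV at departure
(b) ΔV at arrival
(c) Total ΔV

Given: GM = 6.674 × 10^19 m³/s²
r₁ = 10 Mm = 1 × 10^7 m
r₂ = 50 Mm = 5 × 10^7 m
GM = 6.674 × 10^19 m³/s²
Transfer ellipse: a_t = (r₁ + r₂)/2 = 3 × 10^7 m
Circular speed at r₁: v₁ = √(GM/r₁) = 2.58341 × 10^6 m/s
Transfer speed at r₁ (periapsis): v₁ₜ = √(GM(2/r₁ − 1/a_t)) = 3.33517 × 10^6 m/s
(a) ΔV₁ = v₁ₜ − v₁ = 751758 m/s ≈ 751.8 km/s
Circular speed at r₂: v₂ = √(GM/r₂) = 1.15534 × 10^6 m/s
Transfer speed at r₂ (apoapsis): v₂ₜ = √(GM(2/r₂ − 1/a_t)) = 667033 m/s
(b) ΔV₂ = v₂ − v₂ₜ = 488302 m/s ≈ 488.3 km/s
(c) ΔV_total = ΔV₁ + ΔV₂ = 1.24006 × 10^6 m/s ≈ 1240 km/s

Final answer:
(a) ΔV₁ = 751.8 km/s
(b) ΔV₂ = 488.3 km/s
(c) ΔV_total = 1240 km/s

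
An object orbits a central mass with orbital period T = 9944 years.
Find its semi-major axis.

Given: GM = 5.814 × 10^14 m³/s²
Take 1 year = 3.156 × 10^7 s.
T = 9944 years = 3.13833 × 10^11 s
GM = 5.814 × 10^14 m³/s²
Kepler's third law: a³ = GM T² / (4π²)
T² = 9.84909 × 10^22 s²
a³ = (5.814 × 10^14) × (9.84909 × 10^22) / (4π²) = 1.45048 × 10^36 m³
a = (a³)^(1/3) = 1.13198 × 10^12 m ≈ 1.132 Tm

Final answer: 1.132 Tm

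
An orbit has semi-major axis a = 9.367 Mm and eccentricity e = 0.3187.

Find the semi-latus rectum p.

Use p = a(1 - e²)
a = 9.367 Mm = 9.367 × 10^6 m
e = 0.3187,  e² = 0.10157,  1 − e² = 0.89843
p = a(1 − e²) = 9.367 × 10^6 m × 0.89843 = 8.4156 × 10^6 m ≈ 8.416 Mm

Final answer: p = 8.416 Mm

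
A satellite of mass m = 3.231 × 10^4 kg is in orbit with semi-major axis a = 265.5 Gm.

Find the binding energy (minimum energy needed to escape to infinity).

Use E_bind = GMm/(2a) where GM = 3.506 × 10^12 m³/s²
a = 265.5 Gm = 2.655 × 10^11 m
GM = 3.506 × 10^12 m³/s²
m = 3.231 × 10^4 kg
GMm = 3.506 × 10^12 × 32310 = 1.13279 × 10^17 m³·kg/s²
2a = 5.31 × 10^11 m
E_bind = GMm/(2a) = 213331 J ≈ 213.3 kJ

Final answer: 213.3 kJ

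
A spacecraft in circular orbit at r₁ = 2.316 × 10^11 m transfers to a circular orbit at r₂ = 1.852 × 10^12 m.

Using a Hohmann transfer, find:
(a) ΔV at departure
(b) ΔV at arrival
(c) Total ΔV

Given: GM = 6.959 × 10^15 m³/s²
r₁ = 2.316 × 10^11 m
r₂ = 1.852 × 10^12 m
GM = 6.959 × 10^15 m³/s²
Transfer ellipse: a_t = (r₁ + r₂)/2 = 1.0418 × 10^12 m
Circular speed at r₁: v₁ = √(GM/r₁) = 173.342 m/s
Transfer speed at r₁ (periapsis): v₁ₜ = √(GM(2/r₁ − 1/a_t)) = 231.117 m/s
(a) ΔV₁ = v₁ₜ − v₁ = 57.7752 m/s ≈ 57.78 m/s
Circular speed at r₂: v₂ = √(GM/r₂) = 61.2989 m/s
Transfer speed at r₂ (apoapsis): v₂ₜ = √(GM(2/r₂ − 1/a_t)) = 28.9021 m/s
(b) ΔV₂ = v₂ − v₂ₜ = 32.3968 m/s ≈ 32.4 m/s
(c) ΔV_total = ΔV₁ + ΔV₂ = 90.172 m/s ≈ 90.17 m/s

Final answer:
(a) ΔV₁ = 57.78 m/s
(b) ΔV₂ = 32.4 m/s
(c) ΔV_total = 90.17 m/s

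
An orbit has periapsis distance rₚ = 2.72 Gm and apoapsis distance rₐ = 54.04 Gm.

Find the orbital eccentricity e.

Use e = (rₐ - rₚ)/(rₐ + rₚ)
rₚ = 2.72 Gm = 2.72 × 10^9 m
rₐ = 54.04 Gm = 5.404 × 10^10 m
rₐ − rₚ = 5.132 × 10^10 m
rₐ + rₚ = 5.676 × 10^10 m
e = (rₐ − rₚ)/(rₐ + rₚ) = 0.904158

Final answer: e = 0.9042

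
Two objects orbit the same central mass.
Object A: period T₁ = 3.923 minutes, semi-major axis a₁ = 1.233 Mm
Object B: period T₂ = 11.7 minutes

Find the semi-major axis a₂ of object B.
T₁ = 3.923 minutes = 235.38 s
T₂ = 11.7 minutes = 702 s
a₁ = 1.233 Mm = 1.233 × 10^6 m
Kepler's third law: (T₂/T₁)² = (a₂/a₁)³  ⇒  a₂ = a₁ (T₂/T₁)^(2/3)
T₂/T₁ = 2.98241
(T₂/T₁)^(2/3) = 2.07195
a₂ = 1.233 × 10^6 m × 2.07195 = 2.55471 × 10^6 m ≈ 2.555 Mm

Final answer: a₂ = 2.555 Mm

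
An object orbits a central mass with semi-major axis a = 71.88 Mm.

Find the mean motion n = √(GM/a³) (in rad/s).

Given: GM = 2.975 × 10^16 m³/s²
a = 71.88 Mm = 7.188 × 10^7 m
GM = 2.975 × 10^16 m³/s²
a³ = 3.71385 × 10^23 m³
GM/a³ = (2.975 × 10^16) / (3.71385 × 10^23) = 8.01056 × 10^-8 s⁻²
n = √(GM/a³) = 0.000283029 rad/s ≈ 0.000283 rad/s

Final answer: n = 0.000283 rad/s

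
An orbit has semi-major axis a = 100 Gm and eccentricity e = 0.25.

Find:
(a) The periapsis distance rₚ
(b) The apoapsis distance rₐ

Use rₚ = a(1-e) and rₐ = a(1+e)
a = 100 Gm = 1 × 10^11 m
e = 0.25:  1 − e = 0.75,  1 + e = 1.25
(a) rₚ = a(1 − e) = 1 × 10^11 m × 0.75 = 7.5 × 10^10 m ≈ 75 Gm
(b) rₐ = a(1 + e) = 1 × 10^11 m × 1.25 = 1.25 × 10^11 m ≈ 125 Gm

Final answer:
(a) rₚ = 75 Gm
(b) rₐ = 125 Gm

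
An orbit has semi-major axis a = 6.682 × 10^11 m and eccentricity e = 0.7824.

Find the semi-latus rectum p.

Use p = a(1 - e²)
a = 6.682 × 10^11 m
e = 0.7824,  e² = 0.61215,  1 − e² = 0.38785
p = a(1 − e²) = 6.682 × 10^11 m × 0.38785 = 2.59162 × 10^11 m ≈ 2.592 × 10^11 m

Final answer: p = 2.592 × 10^11 m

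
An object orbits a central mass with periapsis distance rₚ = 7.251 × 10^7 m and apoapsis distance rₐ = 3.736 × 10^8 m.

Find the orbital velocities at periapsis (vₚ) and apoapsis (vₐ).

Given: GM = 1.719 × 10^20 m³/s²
rₚ = 7.251 × 10^7 m
rₐ = 3.736 × 10^8 m
GM = 1.719 × 10^20 m³/s²
a = (rₚ + rₐ)/2 = 2.23055 × 10^8 m
Vis-viva: v² = GM (2/r − 1/a)
vₚ² = 1.719 × 10^20 × (2.75824 × 10^-8 − 4.4832 × 10^-9) = 3.97075 × 10^12 m²/s²
vₚ = 1.99267 × 10^6 m/s ≈ 1993 km/s
vₐ² = 1.719 × 10^20 × (5.35332 × 10^-9 − 4.4832 × 10^-9) = 1.49574 × 10^11 m²/s²
vₐ = 386747 m/s ≈ 386.7 km/s

Final answer: vₚ = 1993 km/s, vₐ = 386.7 km/s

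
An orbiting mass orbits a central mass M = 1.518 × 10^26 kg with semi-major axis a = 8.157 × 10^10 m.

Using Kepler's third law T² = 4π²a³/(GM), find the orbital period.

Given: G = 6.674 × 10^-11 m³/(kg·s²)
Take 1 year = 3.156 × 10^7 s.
M = 1.518 × 10^26 kg
GM = G × M = 6.674 × 10^-11 × 1.518 × 10^26 = 1.01311 × 10^16 m³/s²
a = 8.157 × 10^10 m
a³ = 5.42739 × 10^32 m³
T = 2π √(a³/GM) = 2π √((5.42739 × 10^32) / (1.01311 × 10^16)) = 2π × 2.31455 × 10^8 s
T = 1.45428 × 10^9 s ≈ 46.08 years

Final answer: 46.08 years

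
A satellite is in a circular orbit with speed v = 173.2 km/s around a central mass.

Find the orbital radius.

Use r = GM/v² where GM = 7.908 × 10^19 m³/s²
v = 173.2 km/s = 173200 m/s
GM = 7.908 × 10^19 m³/s²
v² = 2.99982 × 10^10 m²/s²
r = GM/v² = (7.908 × 10^19) / (2.99982 × 10^10) = 2.63615 × 10^9 m ≈ 2.636 × 10^9 m

Final answer: 2.636 × 10^9 m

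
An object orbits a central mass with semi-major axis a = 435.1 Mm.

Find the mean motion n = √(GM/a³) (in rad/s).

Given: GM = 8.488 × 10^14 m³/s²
a = 435.1 Mm = 4.351 × 10^8 m
GM = 8.488 × 10^14 m³/s²
a³ = 8.23697 × 10^25 m³
GM/a³ = (8.488 × 10^14) / (8.23697 × 10^25) = 1.03048 × 10^-11 s⁻²
n = √(GM/a³) = 3.2101 × 10^-6 rad/s ≈ 3.21 × 10^-6 rad/s

Final answer: n = 3.21 × 10^-6 rad/s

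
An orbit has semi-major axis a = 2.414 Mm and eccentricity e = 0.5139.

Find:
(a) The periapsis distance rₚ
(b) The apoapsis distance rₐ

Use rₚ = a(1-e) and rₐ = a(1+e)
a = 2.414 Mm = 2.414 × 10^6 m
e = 0.5139:  1 − e = 0.4861,  1 + e = 1.5139
(a) rₚ = a(1 − e) = 2.414 × 10^6 m × 0.4861 = 1.17345 × 10^6 m ≈ 1.173 Mm
(b) rₐ = a(1 + e) = 2.414 × 10^6 m × 1.5139 = 3.65455 × 10^6 m ≈ 3.655 Mm

Final answer:
(a) rₚ = 1.173 Mm
(b) rₐ = 3.655 Mm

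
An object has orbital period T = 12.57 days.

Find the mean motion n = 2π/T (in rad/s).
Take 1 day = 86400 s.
T = 12.57 days = 1.08605 × 10^6 s
n = 2π / (1.08605 × 10^6 s) = 5.78537 × 10^-6 rad/s ≈ 5.785 × 10^-6 rad/s

Final answer: n = 5.785 × 10^-6 rad/s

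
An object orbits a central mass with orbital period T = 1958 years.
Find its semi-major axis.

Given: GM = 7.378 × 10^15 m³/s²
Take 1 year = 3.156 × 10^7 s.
T = 1958 years = 6.17945 × 10^10 s
GM = 7.378 × 10^15 m³/s²
Kepler's third law: a³ = GM T² / (4π²)
T² = 3.81856 × 10^21 s²
a³ = (7.378 × 10^15) × (3.81856 × 10^21) / (4π²) = 7.13639 × 10^35 m³
a = (a³)^(1/3) = 8.93633 × 10^11 m ≈ 893.6 Gm

Final answer: 893.6 Gm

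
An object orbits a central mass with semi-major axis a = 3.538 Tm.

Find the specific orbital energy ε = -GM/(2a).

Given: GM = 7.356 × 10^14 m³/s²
a = 3.538 Tm = 3.538 × 10^12 m
GM = 7.356 × 10^14 m³/s²
2a = 7.076 × 10^12 m
ε = −GM/(2a) = -103.957 J/kg ≈ -104 J/kg

Final answer: -104 J/kg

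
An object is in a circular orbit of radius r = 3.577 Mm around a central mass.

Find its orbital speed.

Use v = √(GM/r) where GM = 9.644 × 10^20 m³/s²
r = 3.577 Mm = 3.577 × 10^6 m
GM = 9.644 × 10^20 m³/s²
GM/r = (9.644 × 10^20) / (3.577 × 10^6) = 2.69611 × 10^14 m²/s²
v = √(GM/r) = 1.64198 × 10^7 m/s ≈ 1.642 × 10^4 km/s

Final answer: 1.642 × 10^4 km/s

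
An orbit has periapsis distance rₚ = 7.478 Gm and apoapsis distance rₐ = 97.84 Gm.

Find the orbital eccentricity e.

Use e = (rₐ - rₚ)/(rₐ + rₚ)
rₚ = 7.478 Gm = 7.478 × 10^9 m
rₐ = 97.84 Gm = 9.784 × 10^10 m
rₐ − rₚ = 9.0362 × 10^10 m
rₐ + rₚ = 1.05318 × 10^11 m
e = (rₐ − rₚ)/(rₐ + rₚ) = 0.857992

Final answer: e = 0.858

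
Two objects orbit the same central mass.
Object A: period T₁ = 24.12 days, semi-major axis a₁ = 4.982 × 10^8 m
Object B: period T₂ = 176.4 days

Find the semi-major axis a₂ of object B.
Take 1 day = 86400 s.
T₁ = 24.12 days = 2.08397 × 10^6 s
T₂ = 176.4 days = 1.5241 × 10^7 s
a₁ = 4.982 × 10^8 m
Kepler's third law: (T₂/T₁)² = (a₂/a₁)³  ⇒  a₂ = a₁ (T₂/T₁)^(2/3)
T₂/T₁ = 7.31343
(T₂/T₁)^(2/3) = 3.76774
a₂ = 4.982 × 10^8 m × 3.76774 = 1.87709 × 10^9 m ≈ 1.877 × 10^9 m

Final answer: a₂ = 1.877 × 10^9 m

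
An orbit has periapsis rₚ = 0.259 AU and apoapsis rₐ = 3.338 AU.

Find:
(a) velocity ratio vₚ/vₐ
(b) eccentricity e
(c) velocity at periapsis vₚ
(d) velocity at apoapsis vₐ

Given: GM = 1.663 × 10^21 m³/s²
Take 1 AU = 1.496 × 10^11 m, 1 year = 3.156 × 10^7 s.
rₚ = 0.259 AU = 3.87464 × 10^10 m
rₐ = 3.338 AU = 4.99365 × 10^11 m
GM = 1.663 × 10^21 m³/s²
a = (rₚ + rₐ)/2 = 2.69056 × 10^11 m
e = (rₐ − rₚ)/(rₐ + rₚ) = (4.60618 × 10^11) / (5.38111 × 10^11) = 0.855991
(a) vₚ/vₐ = rₐ/rₚ (angular momentum) = (4.99365 × 10^11) / (3.87464 × 10^10) = 12.888 ≈ 12.89
(b) e = 0.855991 ≈ 0.856
(c) vₚ² = GM (2/rₚ − 1/a) = 1.663 × 10^21 × (5.16177 × 10^-11 − 3.7167 × 10^-12) = 7.96594 × 10^10 m²/s²;  vₚ = 282240 m/s ≈ 59.54 AU/year
(d) vₐ² = GM (2/rₐ − 1/a) = 1.663 × 10^21 × (4.00509 × 10^-12 − 3.7167 × 10^-12) = 4.79583 × 10^8 m²/s²;  vₐ = 21899.4 m/s ≈ 4.62 AU/year

Final answer:
(a) velocity ratio vₚ/vₐ = 12.89
(b) eccentricity e = 0.856
(c) velocity at periapsis vₚ = 59.54 AU/year
(d) velocity at apoapsis vₐ = 4.62 AU/year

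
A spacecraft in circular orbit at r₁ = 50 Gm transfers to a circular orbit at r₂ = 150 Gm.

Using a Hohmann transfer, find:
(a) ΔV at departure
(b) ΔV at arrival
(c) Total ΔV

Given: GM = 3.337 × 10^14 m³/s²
r₁ = 50 Gm = 5 × 10^10 m
r₂ = 150 Gm = 1.5 × 10^11 m
GM = 3.337 × 10^14 m³/s²
Transfer ellipse: a_t = (r₁ + r₂)/2 = 1 × 10^11 m
Circular speed at r₁: v₁ = √(GM/r₁) = 81.6946 m/s
Transfer speed at r₁ (periapsis): v₁ₜ = √(GM(2/r₁ − 1/a_t)) = 100.055 m/s
(a) ΔV₁ = v₁ₜ − v₁ = 18.3604 m/s ≈ 18.36 m/s
Circular speed at r₂: v₂ = √(GM/r₂) = 47.1664 m/s
Transfer speed at r₂ (apoapsis): v₂ₜ = √(GM(2/r₂ − 1/a_t)) = 33.3517 m/s
(b) ΔV₂ = v₂ − v₂ₜ = 13.8147 m/s ≈ 13.81 m/s
(c) ΔV_total = ΔV₁ + ΔV₂ = 32.1751 m/s ≈ 32.18 m/s

Final answer:
(a) ΔV₁ = 18.36 m/s
(b) ΔV₂ = 13.81 m/s
(c) ΔV_total = 32.18 m/s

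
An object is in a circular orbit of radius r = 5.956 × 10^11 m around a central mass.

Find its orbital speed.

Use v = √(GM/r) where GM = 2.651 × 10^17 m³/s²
r = 5.956 × 10^11 m
GM = 2.651 × 10^17 m³/s²
GM/r = (2.651 × 10^17) / (5.956 × 10^11) = 445097 m²/s²
v = √(GM/r) = 667.156 m/s ≈ 667.2 m/s

Final answer: 667.2 m/s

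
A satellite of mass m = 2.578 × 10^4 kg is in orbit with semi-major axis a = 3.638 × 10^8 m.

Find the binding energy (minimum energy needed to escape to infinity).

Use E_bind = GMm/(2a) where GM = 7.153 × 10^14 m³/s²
a = 3.638 × 10^8 m
GM = 7.153 × 10^14 m³/s²
m = 2.578 × 10^4 kg
GMm = 7.153 × 10^14 × 25780 = 1.84404 × 10^19 m³·kg/s²
2a = 7.276 × 10^8 m
E_bind = GMm/(2a) = 2.53442 × 10^10 J ≈ 25.34 GJ

Final answer: 25.34 GJ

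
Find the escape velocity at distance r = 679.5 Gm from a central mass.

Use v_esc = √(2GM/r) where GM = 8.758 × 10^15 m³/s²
r = 679.5 Gm = 6.795 × 10^11 m
GM = 8.758 × 10^15 m³/s²
2GM/r = 2 × (8.758 × 10^15) / (6.795 × 10^11) = 25777.8 m²/s²
v_esc = √(2GM/r) = 160.555 m/s ≈ 160.6 m/s

Final answer: 160.6 m/s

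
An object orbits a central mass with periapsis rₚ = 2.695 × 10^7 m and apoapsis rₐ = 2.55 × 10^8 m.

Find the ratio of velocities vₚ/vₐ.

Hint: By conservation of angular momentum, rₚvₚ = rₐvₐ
rₚ = 2.695 × 10^7 m
rₐ = 2.55 × 10^8 m
rₚvₚ = rₐvₐ  ⇒  vₚ/vₐ = rₐ/rₚ
vₚ/vₐ = (2.55 × 10^8) / (2.695 × 10^7) = 9.46197

Final answer: vₚ/vₐ = 9.462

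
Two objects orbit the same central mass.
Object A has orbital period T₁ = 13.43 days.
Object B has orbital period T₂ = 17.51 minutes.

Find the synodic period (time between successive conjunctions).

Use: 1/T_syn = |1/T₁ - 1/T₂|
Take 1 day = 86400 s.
T₁ = 13.43 days = 1.16035 × 10^6 s
T₂ = 17.51 minutes = 1050.6 s
1/T₁ = 8.61807 × 10^-7 s⁻¹
1/T₂ = 0.000951837 s⁻¹
|1/T₁ − 1/T₂| = 0.000950975 s⁻¹
T_syn = 1 / |1/T₁ − 1/T₂| = 1051.55 s ≈ 17.53 minutes

Final answer: T_syn = 17.53 minutes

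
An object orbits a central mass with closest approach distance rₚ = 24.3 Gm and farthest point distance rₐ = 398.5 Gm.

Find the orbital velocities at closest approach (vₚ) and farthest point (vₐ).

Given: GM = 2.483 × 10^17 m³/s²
rₚ = 24.3 Gm = 2.43 × 10^10 m
rₐ = 398.5 Gm = 3.985 × 10^11 m
GM = 2.483 × 10^17 m³/s²
a = (rₚ + rₐ)/2 = 2.114 × 10^11 m
Vis-viva: v² = GM (2/r − 1/a)
vₚ² = 2.483 × 10^17 × (8.23045 × 10^-11 − 4.73037 × 10^-12) = 1.92617 × 10^7 m²/s²
vₚ = 4388.81 m/s ≈ 4.389 km/s
vₐ² = 2.483 × 10^17 × (5.01882 × 10^-12 − 4.73037 × 10^-12) = 71622.5 m²/s²
vₐ = 267.624 m/s ≈ 267.6 m/s

Final answer: vₚ = 4.389 km/s, vₐ = 267.6 m/s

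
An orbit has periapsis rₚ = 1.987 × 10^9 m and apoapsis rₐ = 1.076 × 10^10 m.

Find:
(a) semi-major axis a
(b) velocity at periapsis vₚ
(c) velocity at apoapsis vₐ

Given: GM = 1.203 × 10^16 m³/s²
rₚ = 1.987 × 10^9 m
rₐ = 1.076 × 10^10 m
GM = 1.203 × 10^16 m³/s²
a = (rₚ + rₐ)/2 = 6.3735 × 10^9 m
e = (rₐ − rₚ)/(rₐ + rₚ) = (8.773 × 10^9) / (1.2747 × 10^10) = 0.68824
(a) a = 6.3735 × 10^9 m ≈ 6.373 × 10^9 m
(b) vₚ² = GM (2/rₚ − 1/a) = 1.203 × 10^16 × (1.00654 × 10^-9 − 1.569 × 10^-10) = 1.02212 × 10^7 m²/s²;  vₚ = 3197.06 m/s ≈ 3.197 km/s
(c) vₐ² = GM (2/rₐ − 1/a) = 1.203 × 10^16 × (1.85874 × 10^-10 − 1.569 × 10^-10) = 348557 m²/s²;  vₐ = 590.387 m/s ≈ 590.4 m/s

Final answer:
(a) semi-major axis a = 6.373 × 10^9 m
(b) velocity at periapsis vₚ = 3.197 km/s
(c) velocity at apoapsis vₐ = 590.4 m/s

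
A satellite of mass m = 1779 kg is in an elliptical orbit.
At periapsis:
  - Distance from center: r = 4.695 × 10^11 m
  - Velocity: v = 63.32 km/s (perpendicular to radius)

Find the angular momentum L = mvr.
r = 4.695 × 10^11 m
v = 63.32 km/s = 63320 m/s
vr = 63320 × 4.695 × 10^11 = 2.97287 × 10^16 m²/s
L = m × vr = 1779 × 2.97287 × 10^16 = 5.28874 × 10^19 kg·m²/s ≈ 5.289 × 10^19 kg·m²/s

Final answer: L = 5.289 × 10^19 kg·m²/s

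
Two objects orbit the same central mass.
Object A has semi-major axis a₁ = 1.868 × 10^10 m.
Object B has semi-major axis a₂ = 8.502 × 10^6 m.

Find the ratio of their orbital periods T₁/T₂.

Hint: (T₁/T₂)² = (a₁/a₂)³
a₁ = 1.868 × 10^10 m
a₂ = 8.502 × 10^6 m
a₁/a₂ = 2197.13
T₁/T₂ = (a₁/a₂)^(3/2) = (2197.13)^1.5 = 102987

Final answer: T₁/T₂ = 1.03 × 10^5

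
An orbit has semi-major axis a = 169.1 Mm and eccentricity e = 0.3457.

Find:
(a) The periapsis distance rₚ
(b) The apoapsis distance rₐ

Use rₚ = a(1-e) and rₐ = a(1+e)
a = 169.1 Mm = 1.691 × 10^8 m
e = 0.3457:  1 − e = 0.6543,  1 + e = 1.3457
(a) rₚ = a(1 − e) = 1.691 × 10^8 m × 0.6543 = 1.10642 × 10^8 m ≈ 110.6 Mm
(b) rₐ = a(1 + e) = 1.691 × 10^8 m × 1.3457 = 2.27558 × 10^8 m ≈ 227.6 Mm

Final answer:
(a) rₚ = 110.6 Mm
(b) rₐ = 227.6 Mm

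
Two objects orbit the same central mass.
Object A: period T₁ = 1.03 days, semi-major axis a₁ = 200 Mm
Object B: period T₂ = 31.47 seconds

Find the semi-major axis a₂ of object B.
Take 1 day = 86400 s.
T₁ = 1.03 days = 88992 s
T₂ = 31.47 seconds
a₁ = 200 Mm = 2 × 10^8 m
Kepler's third law: (T₂/T₁)² = (a₂/a₁)³  ⇒  a₂ = a₁ (T₂/T₁)^(2/3)
T₂/T₁ = 0.000353627
(T₂/T₁)^(2/3) = 0.0050007
a₂ = 2 × 10^8 m × 0.0050007 = 1.00014 × 10^6 m ≈ 1 Mm

Final answer: a₂ = 1 Mm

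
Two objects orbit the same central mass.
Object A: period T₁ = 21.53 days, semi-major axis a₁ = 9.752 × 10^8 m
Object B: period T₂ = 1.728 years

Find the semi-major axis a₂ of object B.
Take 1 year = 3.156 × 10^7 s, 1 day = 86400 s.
T₁ = 21.53 days = 1.86019 × 10^6 s
T₂ = 1.728 years = 5.45357 × 10^7 s
a₁ = 9.752 × 10^8 m
Kepler's third law: (T₂/T₁)² = (a₂/a₁)³  ⇒  a₂ = a₁ (T₂/T₁)^(2/3)
T₂/T₁ = 29.3172
(T₂/T₁)^(2/3) = 9.50784
a₂ = 9.752 × 10^8 m × 9.50784 = 9.27205 × 10^9 m ≈ 9.272 × 10^9 m

Final answer: a₂ = 9.272 × 10^9 m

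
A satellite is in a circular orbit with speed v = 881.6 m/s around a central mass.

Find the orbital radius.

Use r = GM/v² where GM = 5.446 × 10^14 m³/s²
v = 881.6 m/s
GM = 5.446 × 10^14 m³/s²
v² = 777219 m²/s²
r = GM/v² = (5.446 × 10^14) / 777219 = 7.00704 × 10^8 m ≈ 700.7 Mm

Final answer: 700.7 Mm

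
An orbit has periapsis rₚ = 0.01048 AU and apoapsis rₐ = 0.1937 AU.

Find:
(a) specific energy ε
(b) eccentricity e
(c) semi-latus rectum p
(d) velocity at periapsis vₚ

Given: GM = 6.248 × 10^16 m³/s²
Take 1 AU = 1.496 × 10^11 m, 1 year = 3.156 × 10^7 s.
rₚ = 0.01048 AU = 1.56781 × 10^9 m
rₐ = 0.1937 AU = 2.89775 × 10^10 m
GM = 6.248 × 10^16 m³/s²
a = (rₚ + rₐ)/2 = 1.52727 × 10^10 m
e = (rₐ − rₚ)/(rₐ + rₚ) = (2.74097 × 10^10) / (3.05453 × 10^10) = 0.897345
(a) 2a = 3.05453 × 10^10 m;  ε = −GM/(2a) = -2.04548 × 10^6 J/kg ≈ -2.045 MJ/kg
(b) e = 0.897345 ≈ 0.8973
(c) 1 − e² = 0.194771;  p = a(1 − e²) = 1.52727 × 10^10 × 0.194771 = 2.97467 × 10^9 m ≈ 0.01988 AU
(d) vₚ² = GM (2/rₚ − 1/a) = 6.248 × 10^16 × (1.27567 × 10^-9 − 6.54765 × 10^-11) = 7.56127 × 10^7 m²/s²;  vₚ = 8695.55 m/s ≈ 1.834 AU/year

Final answer:
(a) specific energy ε = -2.045 MJ/kg
(b) eccentricity e = 0.8973
(c) semi-latus rectum p = 0.01988 AU
(d) velocity at periapsis vₚ = 1.834 AU/year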